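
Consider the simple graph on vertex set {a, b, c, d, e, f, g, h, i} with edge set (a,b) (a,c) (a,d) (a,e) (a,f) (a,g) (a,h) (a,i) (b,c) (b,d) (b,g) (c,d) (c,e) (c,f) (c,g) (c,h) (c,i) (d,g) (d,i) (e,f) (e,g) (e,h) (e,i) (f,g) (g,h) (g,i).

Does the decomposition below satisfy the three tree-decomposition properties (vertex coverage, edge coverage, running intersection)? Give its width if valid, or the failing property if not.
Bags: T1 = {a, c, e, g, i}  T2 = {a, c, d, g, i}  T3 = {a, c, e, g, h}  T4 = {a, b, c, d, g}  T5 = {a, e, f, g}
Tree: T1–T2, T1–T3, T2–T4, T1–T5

No — edge (c,f) lies in no bag.

A tree decomposition must satisfy three properties: every vertex lies in some bag; for every edge, both endpoints lie together in some bag; and for every vertex, the bags containing it form a connected subtree. Here edge (c,f) lies in no bag, so the decomposition is invalid.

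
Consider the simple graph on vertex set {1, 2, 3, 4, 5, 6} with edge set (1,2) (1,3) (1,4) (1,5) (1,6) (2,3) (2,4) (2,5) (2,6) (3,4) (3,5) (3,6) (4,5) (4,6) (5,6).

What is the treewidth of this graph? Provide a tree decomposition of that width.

With just one bag of size 6, the width is 6 − 1 = 5, so tw(G) ≤ 5. On the other hand G contains the 6-clique {1, 2, 3, 4, 5, 6}. A clique must lie in a single bag of any decomposition, so no decomposition can have width below 5. Combining the bounds, tw(G) = 5.

Treewidth 5.
One optimal decomposition is:
Bags: B1 = {1, 2, 3, 4, 5, 6}
Tree: (single bag)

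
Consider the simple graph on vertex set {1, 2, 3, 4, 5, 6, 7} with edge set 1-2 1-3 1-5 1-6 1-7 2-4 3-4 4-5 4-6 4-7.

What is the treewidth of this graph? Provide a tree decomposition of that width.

Treewidth 2.
One such decomposition:
Bags: B1 = {1, 3, 4}  B2 = {1, 4, 6}  B3 = {1, 2, 4}  B4 = {1, 4, 7}  B5 = {1, 4, 5}
Tree: B1–B2, B2–B3, B3–B4, B4–B5

Every bag has size at most 3, so the width is 3 − 1 = 2 and tw(G) ≤ 2. Since 1–3–4–6–1 is a cycle in G, G is not acyclic. Forests are exactly the graphs of treewidth ≤ 1, so tw(G) ≥ 2. Combining the bounds, tw(G) = 2.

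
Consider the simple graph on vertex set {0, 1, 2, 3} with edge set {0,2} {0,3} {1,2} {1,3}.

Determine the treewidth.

A width-2 tree decomposition is:
Bags: B1 = {0, 1, 3}  B2 = {0, 1, 2}
Tree: B1–B2
Each bag holds 3 vertices, so the decomposition has width 2, which upper-bounds the treewidth. For the lower bound, G contains the cycle 1–3–0–2–1, so G is not a forest; only forests have treewidth ≤ 1, hence tw(G) ≥ 2. Combining the bounds, tw(G) = 2.

2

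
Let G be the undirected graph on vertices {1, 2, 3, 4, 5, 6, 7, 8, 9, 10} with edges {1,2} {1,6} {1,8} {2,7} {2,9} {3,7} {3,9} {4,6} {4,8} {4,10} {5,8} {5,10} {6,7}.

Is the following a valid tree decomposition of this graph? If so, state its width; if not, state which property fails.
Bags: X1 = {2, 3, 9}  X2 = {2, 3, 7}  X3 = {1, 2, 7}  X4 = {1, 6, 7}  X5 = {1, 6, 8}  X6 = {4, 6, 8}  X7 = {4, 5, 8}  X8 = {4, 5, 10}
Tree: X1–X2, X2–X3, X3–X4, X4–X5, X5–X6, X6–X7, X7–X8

Vertex coverage: the bags together contain {1, 2, 3, 4, 5, 6, 7, 8, 9, 10}, the full vertex set. Edge coverage: each edge of G has both endpoints in at least one bag. Running intersection: for every vertex, the bags containing it form a connected subtree. All three properties hold, so this is a valid tree decomposition of width max|bag| − 1 = 2, and hence tw(G) ≤ 2.

Yes; width 2.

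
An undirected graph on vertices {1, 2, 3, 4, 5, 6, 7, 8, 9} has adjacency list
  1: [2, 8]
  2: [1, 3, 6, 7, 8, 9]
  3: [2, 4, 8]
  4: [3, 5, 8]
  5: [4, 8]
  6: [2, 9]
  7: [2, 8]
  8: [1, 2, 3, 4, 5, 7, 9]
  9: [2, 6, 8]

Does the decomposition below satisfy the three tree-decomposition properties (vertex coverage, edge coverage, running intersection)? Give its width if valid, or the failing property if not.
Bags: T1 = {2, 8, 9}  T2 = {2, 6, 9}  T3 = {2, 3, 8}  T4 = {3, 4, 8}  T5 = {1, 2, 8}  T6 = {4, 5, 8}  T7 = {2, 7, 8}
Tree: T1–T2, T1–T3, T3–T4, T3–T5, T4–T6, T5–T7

Vertex coverage: the bags together contain {1, 2, 3, 4, 5, 6, 7, 8, 9}, the full vertex set. Edge coverage: each edge of G has both endpoints in at least one bag. Running intersection: for every vertex, the bags containing it form a connected subtree. All three properties hold, so this is a valid tree decomposition of width max|bag| − 1 = 2, and hence tw(G) ≤ 2.

Yes; width 2.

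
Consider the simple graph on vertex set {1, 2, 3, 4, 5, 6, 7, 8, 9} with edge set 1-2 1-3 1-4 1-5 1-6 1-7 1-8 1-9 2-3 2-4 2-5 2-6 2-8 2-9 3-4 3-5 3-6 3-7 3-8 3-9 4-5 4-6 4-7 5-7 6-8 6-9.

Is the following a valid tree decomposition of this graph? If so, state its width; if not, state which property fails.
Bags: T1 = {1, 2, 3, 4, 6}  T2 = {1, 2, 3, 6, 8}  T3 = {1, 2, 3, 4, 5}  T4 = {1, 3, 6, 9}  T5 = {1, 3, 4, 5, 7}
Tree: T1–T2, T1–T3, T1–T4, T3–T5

A tree decomposition must satisfy three properties: every vertex lies in some bag; for every edge, both endpoints lie together in some bag; and for every vertex, the bags containing it form a connected subtree. Here edge (2,9) lies in no bag, so the decomposition is invalid.

No — edge (2,9) lies in no bag.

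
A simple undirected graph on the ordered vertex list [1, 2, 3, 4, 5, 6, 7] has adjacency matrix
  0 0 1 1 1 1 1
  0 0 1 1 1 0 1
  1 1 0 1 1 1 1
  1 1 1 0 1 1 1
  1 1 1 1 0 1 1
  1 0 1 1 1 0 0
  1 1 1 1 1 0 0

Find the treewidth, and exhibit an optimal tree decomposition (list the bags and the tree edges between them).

Treewidth 4.
Bags: B1 = {1, 3, 4, 5, 6}  B2 = {1, 3, 4, 5, 7}  B3 = {2, 3, 4, 5, 7}
Tree: B1–B2, B2–B3

Each bag holds 5 vertices, so the decomposition has width 4, which upper-bounds the treewidth. On the other hand G contains the 5-clique {1, 3, 4, 5, 6}. A clique must lie in a single bag of any decomposition, so no decomposition can have width below 4. Therefore the treewidth is 4.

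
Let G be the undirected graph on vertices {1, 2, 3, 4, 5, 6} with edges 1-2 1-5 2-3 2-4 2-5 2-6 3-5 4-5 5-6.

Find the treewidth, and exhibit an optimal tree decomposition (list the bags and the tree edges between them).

The largest bag has 3 vertices, giving width 2; this decomposition certifies tw(G) ≤ 2. For the lower bound, the 3 vertices {1, 2, 5} are pairwise adjacent, and any tree decomposition puts a clique entirely inside one bag — forcing width ≥ 2. Therefore the treewidth is 2.

Treewidth 2.
Bags: B1 = {1, 2, 5}  B2 = {2, 3, 5}  B3 = {2, 5, 6}  B4 = {2, 4, 5}
Tree: B1–B2, B1–B3, B2–B4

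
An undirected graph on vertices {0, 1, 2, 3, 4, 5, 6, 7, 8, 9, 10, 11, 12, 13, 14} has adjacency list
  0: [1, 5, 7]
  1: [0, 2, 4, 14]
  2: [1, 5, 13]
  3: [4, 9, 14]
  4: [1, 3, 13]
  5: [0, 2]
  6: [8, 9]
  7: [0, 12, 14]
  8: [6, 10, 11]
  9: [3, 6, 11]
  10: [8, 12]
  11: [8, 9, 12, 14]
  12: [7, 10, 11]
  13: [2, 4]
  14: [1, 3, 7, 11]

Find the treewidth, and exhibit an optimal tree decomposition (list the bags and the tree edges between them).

Every bag has size at most 4, so the width is 4 − 1 = 3 and tw(G) ≤ 3. For the lower bound: the 4 vertex sets {2,5,13}, {4}, {1}, {0,3,7,14} are disjoint, each induces a connected subgraph, and every pair is joined by at least one edge of G. Contracting each set to a single vertex therefore yields K_{4} as a minor, and since treewidth is minor-monotone, tw(G) ≥ tw(K_{4}) = 3. The upper and lower bounds meet at 3, so that is the treewidth.

Treewidth 3.
One such decomposition:
Bags: B1 = {2, 4, 5, 13}  B2 = {1, 2, 4, 5}  B3 = {0, 1, 4, 5}  B4 = {0, 1, 3, 4}  B5 = {0, 1, 3, 14}  B6 = {0, 3, 7, 14}  B7 = {3, 7, 9, 14}  B8 = {7, 9, 11, 14}  B9 = {7, 9, 11, 12}  B10 = {6, 9, 11, 12}  B11 = {6, 8, 11, 12}  B12 = {6, 8, 10, 12}
Tree: B1–B2, B2–B3, B3–B4, B4–B5, B5–B6, B6–B7, B7–B8, B8–B9, B9–B10, B10–B11, B11–B12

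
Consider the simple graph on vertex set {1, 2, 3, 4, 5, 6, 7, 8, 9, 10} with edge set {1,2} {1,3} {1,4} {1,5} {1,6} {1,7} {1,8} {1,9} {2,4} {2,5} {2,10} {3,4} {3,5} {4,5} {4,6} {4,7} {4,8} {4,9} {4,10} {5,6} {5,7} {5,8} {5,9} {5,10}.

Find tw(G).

A width-3 tree decomposition is:
Bags: B1 = {1, 3, 4, 5}  B2 = {1, 4, 5, 7}  B3 = {1, 4, 5, 9}  B4 = {1, 4, 5, 8}  B5 = {1, 2, 4, 5}  B6 = {1, 4, 5, 6}  B7 = {2, 4, 5, 10}
Tree: B1–B2, B1–B3, B1–B4, B1–B5, B2–B6, B5–B7
Each bag holds 4 vertices, so the decomposition has width 3, which upper-bounds the treewidth. On the other hand G contains the 4-clique {1, 2, 4, 5}. A clique must lie in a single bag of any decomposition, so no decomposition can have width below 3. Therefore the treewidth is 3.

3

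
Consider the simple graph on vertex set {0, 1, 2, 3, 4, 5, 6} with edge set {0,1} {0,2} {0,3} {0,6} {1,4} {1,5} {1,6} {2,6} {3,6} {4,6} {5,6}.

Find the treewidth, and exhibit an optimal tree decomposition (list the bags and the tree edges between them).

Treewidth 2.
One such decomposition:
Bags: B1 = {0, 1, 6}  B2 = {1, 4, 6}  B3 = {1, 5, 6}  B4 = {0, 3, 6}  B5 = {0, 2, 6}
Tree: B1–B2, B1–B3, B1–B4, B4–B5

The largest bag has 3 vertices, giving width 2; this decomposition certifies tw(G) ≤ 2. On the other hand G contains the 3-clique {0, 1, 6}. A clique must lie in a single bag of any decomposition, so no decomposition can have width below 2. Combining the bounds, tw(G) = 2.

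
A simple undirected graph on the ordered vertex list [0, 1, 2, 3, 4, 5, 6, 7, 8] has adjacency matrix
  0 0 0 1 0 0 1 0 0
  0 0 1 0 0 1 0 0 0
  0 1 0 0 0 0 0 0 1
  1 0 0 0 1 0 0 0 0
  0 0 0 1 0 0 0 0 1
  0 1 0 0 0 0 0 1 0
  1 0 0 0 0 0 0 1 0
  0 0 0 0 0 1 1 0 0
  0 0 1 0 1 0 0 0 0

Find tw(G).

A width-2 tree decomposition is:
Bags: B1 = {5, 6, 7}  B2 = {0, 5, 6}  B3 = {0, 3, 5}  B4 = {3, 4, 5}  B5 = {4, 5, 8}  B6 = {2, 5, 8}  B7 = {1, 2, 5}
Tree: B1–B2, B2–B3, B3–B4, B4–B5, B5–B6, B6–B7
Each bag holds 3 vertices, so the decomposition has width 2, which upper-bounds the treewidth. Since 5–7–6–0–3–4–8–2–1–5 is a cycle in G, G is not acyclic. Forests are exactly the graphs of treewidth ≤ 1, so tw(G) ≥ 2. The upper and lower bounds meet at 2, so that is the treewidth.

2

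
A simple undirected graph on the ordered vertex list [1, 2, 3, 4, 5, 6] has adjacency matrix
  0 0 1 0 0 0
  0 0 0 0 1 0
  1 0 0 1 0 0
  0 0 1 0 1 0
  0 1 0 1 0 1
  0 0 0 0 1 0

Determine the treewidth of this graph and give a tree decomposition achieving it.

Treewidth 1.
One optimal decomposition is:
Bags: B1 = {2, 5}  B2 = {4, 5}  B3 = {3, 4}  B4 = {5, 6}  B5 = {1, 3}
Tree: B1–B2, B2–B3, B1–B4, B3–B5

Each bag holds 2 vertices, so the decomposition has width 1, which upper-bounds the treewidth. Since G has at least one edge (e.g. 2–5), it is not an edgeless graph, so tw(G) ≥ 1. Combining the bounds, tw(G) = 1.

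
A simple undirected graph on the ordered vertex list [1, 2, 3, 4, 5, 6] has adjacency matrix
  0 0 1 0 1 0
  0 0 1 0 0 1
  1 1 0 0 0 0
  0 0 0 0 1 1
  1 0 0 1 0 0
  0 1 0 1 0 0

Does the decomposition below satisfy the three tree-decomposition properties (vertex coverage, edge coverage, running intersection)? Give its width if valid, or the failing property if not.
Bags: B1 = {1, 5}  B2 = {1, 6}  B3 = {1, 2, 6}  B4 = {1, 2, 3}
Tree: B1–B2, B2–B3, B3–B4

A tree decomposition must satisfy three properties: every vertex lies in some bag; for every edge, both endpoints lie together in some bag; and for every vertex, the bags containing it form a connected subtree. Here vertex 4 appears in no bag, so the decomposition is invalid.

No — vertex 4 appears in no bag.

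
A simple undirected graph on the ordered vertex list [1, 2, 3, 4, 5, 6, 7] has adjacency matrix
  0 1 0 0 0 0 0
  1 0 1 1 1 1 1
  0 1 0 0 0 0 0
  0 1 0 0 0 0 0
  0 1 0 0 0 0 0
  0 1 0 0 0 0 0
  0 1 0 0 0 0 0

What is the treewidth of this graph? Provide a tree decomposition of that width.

Treewidth 1.
One such decomposition:
Bags: B1 = {2, 5}  B2 = {2, 4}  B3 = {1, 2}  B4 = {2, 6}  B5 = {2, 3}  B6 = {2, 7}
Tree: B1–B2, B1–B3, B3–B4, B1–B5, B3–B6

Every bag has size at most 2, so the width is 2 − 1 = 1 and tw(G) ≤ 1. Any graph with an edge has treewidth ≥ 1, and G has the edge 5–2. Therefore the treewidth is 1.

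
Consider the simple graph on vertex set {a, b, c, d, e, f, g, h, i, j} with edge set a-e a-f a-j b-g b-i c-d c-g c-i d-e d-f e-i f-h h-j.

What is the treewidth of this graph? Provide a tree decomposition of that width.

Every bag has size at most 3, so the width is 3 − 1 = 2 and tw(G) ≤ 2. For the lower bound, G contains the cycle b–g–c–i–b, so G is not a forest; only forests have treewidth ≤ 1, hence tw(G) ≥ 2. The upper and lower bounds meet at 2, so that is the treewidth.

Treewidth 2.
Bags: B1 = {b, g, i}  B2 = {c, g, i}  B3 = {c, e, i}  B4 = {c, d, e}  B5 = {a, d, e}  B6 = {a, d, f}  B7 = {a, f, j}  B8 = {f, h, j}
Tree: B1–B2, B2–B3, B3–B4, B4–B5, B5–B6, B6–B7, B7–B8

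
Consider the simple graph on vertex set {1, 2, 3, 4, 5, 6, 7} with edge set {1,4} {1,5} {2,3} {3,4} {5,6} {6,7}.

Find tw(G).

1

A width-1 tree decomposition is:
Bags: B1 = {6, 7}  B2 = {5, 6}  B3 = {1, 5}  B4 = {1, 4}  B5 = {3, 4}  B6 = {2, 3}
Tree: B1–B2, B2–B3, B3–B4, B4–B5, B5–B6
The largest bag has 2 vertices, giving width 1; this decomposition certifies tw(G) ≤ 1. Since G has at least one edge (e.g. 7–6), it is not an edgeless graph, so tw(G) ≥ 1. Therefore the treewidth is 1.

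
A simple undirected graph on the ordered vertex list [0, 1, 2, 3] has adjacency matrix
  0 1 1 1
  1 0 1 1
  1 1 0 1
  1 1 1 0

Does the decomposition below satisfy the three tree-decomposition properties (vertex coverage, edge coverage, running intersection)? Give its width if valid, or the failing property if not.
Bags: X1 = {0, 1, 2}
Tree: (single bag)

A tree decomposition must satisfy three properties: every vertex lies in some bag; for every edge, both endpoints lie together in some bag; and for every vertex, the bags containing it form a connected subtree. Here vertex 3 appears in no bag, so the decomposition is invalid.

No — vertex 3 appears in no bag.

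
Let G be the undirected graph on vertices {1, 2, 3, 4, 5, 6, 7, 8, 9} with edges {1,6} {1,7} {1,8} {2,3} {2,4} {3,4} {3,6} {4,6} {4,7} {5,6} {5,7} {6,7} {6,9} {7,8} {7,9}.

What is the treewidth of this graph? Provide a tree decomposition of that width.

Treewidth 2.
Bags: B1 = {5, 6, 7}  B2 = {4, 6, 7}  B3 = {3, 4, 6}  B4 = {1, 6, 7}  B5 = {1, 7, 8}  B6 = {6, 7, 9}  B7 = {2, 3, 4}
Tree: B1–B2, B2–B3, B1–B4, B4–B5, B1–B6, B3–B7

Each bag holds 3 vertices, so the decomposition has width 2, which upper-bounds the treewidth. For the lower bound, the 3 vertices {1, 7, 8} are pairwise adjacent, and any tree decomposition puts a clique entirely inside one bag — forcing width ≥ 2. Combining the bounds, tw(G) = 2.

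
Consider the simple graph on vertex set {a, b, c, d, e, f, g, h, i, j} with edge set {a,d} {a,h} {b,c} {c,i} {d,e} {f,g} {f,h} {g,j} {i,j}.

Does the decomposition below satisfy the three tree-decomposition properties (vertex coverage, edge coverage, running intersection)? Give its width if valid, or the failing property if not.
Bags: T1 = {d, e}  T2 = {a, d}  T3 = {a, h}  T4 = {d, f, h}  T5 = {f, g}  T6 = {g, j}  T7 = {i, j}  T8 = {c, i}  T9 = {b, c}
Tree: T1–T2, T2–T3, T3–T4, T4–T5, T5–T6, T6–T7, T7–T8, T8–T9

No — bags containing vertex d are not connected in the tree.

A tree decomposition must satisfy three properties: every vertex lies in some bag; for every edge, both endpoints lie together in some bag; and for every vertex, the bags containing it form a connected subtree. Here bags containing vertex d are not connected in the tree, so the decomposition is invalid.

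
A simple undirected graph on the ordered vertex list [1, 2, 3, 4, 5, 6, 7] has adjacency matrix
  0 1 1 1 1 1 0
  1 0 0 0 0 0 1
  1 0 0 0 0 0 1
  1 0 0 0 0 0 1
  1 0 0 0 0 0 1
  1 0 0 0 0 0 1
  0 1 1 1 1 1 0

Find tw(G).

2

A width-2 tree decomposition is:
Bags: B1 = {1, 2, 7}  B2 = {1, 5, 7}  B3 = {1, 4, 7}  B4 = {1, 3, 7}  B5 = {1, 6, 7}
Tree: B1–B2, B2–B3, B3–B4, B4–B5
Each bag holds 3 vertices, so the decomposition has width 2, which upper-bounds the treewidth. Since 1–2–7–5–1 is a cycle in G, G is not acyclic. Forests are exactly the graphs of treewidth ≤ 1, so tw(G) ≥ 2. The upper and lower bounds meet at 2, so that is the treewidth.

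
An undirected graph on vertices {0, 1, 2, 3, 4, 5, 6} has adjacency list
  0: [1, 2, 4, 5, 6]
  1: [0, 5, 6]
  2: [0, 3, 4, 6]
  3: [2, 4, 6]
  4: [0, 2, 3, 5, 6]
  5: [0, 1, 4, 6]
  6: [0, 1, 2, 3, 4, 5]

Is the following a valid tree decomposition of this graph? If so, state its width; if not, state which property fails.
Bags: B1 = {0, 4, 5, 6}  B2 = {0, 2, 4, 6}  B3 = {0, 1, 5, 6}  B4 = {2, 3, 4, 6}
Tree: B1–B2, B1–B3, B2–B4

Yes; width 3.

Every vertex of G appears in some bag (union = {0, 1, 2, 3, 4, 5, 6}); every edge is covered by a bag; and for each vertex v the set of bags containing v is connected in the bag tree. The decomposition is therefore valid. The largest bag has 4 vertices, so the width is 3.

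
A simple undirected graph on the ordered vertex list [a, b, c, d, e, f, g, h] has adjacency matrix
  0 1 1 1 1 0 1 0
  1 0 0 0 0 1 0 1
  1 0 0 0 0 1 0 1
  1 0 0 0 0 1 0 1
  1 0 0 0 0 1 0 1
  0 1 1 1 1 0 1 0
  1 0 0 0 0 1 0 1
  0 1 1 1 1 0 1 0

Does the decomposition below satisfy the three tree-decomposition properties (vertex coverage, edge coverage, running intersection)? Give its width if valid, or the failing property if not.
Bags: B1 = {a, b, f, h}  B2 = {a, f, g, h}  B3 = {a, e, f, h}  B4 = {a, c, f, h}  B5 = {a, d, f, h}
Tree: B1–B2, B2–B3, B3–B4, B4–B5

Vertex coverage: the bags together contain {a, b, c, d, e, f, g, h}, the full vertex set. Edge coverage: each edge of G has both endpoints in at least one bag. Running intersection: for every vertex, the bags containing it form a connected subtree. All three properties hold, so this is a valid tree decomposition of width max|bag| − 1 = 3, and hence tw(G) ≤ 3.

Yes; width 3.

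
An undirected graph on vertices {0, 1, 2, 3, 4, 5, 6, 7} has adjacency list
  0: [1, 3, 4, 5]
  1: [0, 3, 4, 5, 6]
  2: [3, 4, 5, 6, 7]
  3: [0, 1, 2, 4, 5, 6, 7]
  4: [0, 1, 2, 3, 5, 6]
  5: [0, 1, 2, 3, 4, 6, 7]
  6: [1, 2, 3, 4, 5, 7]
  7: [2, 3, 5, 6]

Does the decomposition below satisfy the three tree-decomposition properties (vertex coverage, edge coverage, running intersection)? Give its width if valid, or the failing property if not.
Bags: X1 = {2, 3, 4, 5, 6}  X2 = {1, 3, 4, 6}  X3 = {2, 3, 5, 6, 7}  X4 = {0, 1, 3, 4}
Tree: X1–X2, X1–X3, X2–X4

A tree decomposition must satisfy three properties: every vertex lies in some bag; for every edge, both endpoints lie together in some bag; and for every vertex, the bags containing it form a connected subtree. Here edge (5,1) lies in no bag, so the decomposition is invalid.

No — edge (5,1) lies in no bag.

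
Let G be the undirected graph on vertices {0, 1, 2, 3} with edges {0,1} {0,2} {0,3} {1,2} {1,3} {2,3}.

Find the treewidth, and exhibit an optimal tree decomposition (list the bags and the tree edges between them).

Treewidth 3.
Bags: B1 = {0, 1, 2, 3}
Tree: (single bag)

With just one bag of size 4, the width is 4 − 1 = 3, so tw(G) ≤ 3. For the lower bound, the 4 vertices {0, 1, 2, 3} are pairwise adjacent, and any tree decomposition puts a clique entirely inside one bag — forcing width ≥ 3. Therefore the treewidth is 3.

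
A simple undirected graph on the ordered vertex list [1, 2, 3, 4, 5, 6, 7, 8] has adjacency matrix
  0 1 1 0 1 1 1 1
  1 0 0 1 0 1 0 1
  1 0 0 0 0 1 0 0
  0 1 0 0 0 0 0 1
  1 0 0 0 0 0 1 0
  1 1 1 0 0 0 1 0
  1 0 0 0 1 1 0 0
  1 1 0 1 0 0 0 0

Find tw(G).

2

A width-2 tree decomposition is:
Bags: B1 = {1, 2, 6}  B2 = {1, 6, 7}  B3 = {1, 5, 7}  B4 = {1, 2, 8}  B5 = {2, 4, 8}  B6 = {1, 3, 6}
Tree: B1–B2, B2–B3, B1–B4, B4–B5, B2–B6
Each bag holds 3 vertices, so the decomposition has width 2, which upper-bounds the treewidth. For the lower bound, the 3 vertices {1, 2, 8} are pairwise adjacent, and any tree decomposition puts a clique entirely inside one bag — forcing width ≥ 2. Therefore the treewidth is 2.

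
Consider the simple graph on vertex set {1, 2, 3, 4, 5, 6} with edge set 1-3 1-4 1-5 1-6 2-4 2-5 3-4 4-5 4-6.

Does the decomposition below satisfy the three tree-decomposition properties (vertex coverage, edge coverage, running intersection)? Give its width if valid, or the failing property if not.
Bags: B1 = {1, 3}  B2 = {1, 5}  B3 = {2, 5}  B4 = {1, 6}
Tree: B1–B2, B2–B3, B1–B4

A tree decomposition must satisfy three properties: every vertex lies in some bag; for every edge, both endpoints lie together in some bag; and for every vertex, the bags containing it form a connected subtree. Here vertex 4 appears in no bag, so the decomposition is invalid.

No — vertex 4 appears in no bag.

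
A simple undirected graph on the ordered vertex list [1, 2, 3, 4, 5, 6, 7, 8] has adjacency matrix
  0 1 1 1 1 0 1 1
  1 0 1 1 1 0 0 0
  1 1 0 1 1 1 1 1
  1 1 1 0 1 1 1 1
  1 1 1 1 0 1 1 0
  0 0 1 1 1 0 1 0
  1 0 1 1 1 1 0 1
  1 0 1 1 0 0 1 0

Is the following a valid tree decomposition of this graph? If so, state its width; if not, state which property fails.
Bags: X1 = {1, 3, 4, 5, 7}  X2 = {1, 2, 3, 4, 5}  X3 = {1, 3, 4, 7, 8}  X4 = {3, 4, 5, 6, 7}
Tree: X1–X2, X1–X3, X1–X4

Every vertex of G appears in some bag (union = {1, 2, 3, 4, 5, 6, 7, 8}); every edge is covered by a bag; and for each vertex v the set of bags containing v is connected in the bag tree. The decomposition is therefore valid. The largest bag has 5 vertices, so the width is 4.

Yes; width 4.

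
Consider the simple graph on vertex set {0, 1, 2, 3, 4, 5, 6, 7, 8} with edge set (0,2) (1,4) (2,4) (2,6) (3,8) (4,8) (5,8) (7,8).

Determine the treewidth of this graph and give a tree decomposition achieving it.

Treewidth 1.
One such decomposition:
Bags: B1 = {2, 4}  B2 = {1, 4}  B3 = {4, 8}  B4 = {2, 6}  B5 = {3, 8}  B6 = {5, 8}  B7 = {0, 2}  B8 = {7, 8}
Tree: B1–B2, B2–B3, B1–B4, B3–B5, B5–B6, B1–B7, B3–B8

Every bag has size at most 2, so the width is 2 − 1 = 1 and tw(G) ≤ 1. Since G has at least one edge (e.g. 4–2), it is not an edgeless graph, so tw(G) ≥ 1. Hence tw(G) = 1 exactly.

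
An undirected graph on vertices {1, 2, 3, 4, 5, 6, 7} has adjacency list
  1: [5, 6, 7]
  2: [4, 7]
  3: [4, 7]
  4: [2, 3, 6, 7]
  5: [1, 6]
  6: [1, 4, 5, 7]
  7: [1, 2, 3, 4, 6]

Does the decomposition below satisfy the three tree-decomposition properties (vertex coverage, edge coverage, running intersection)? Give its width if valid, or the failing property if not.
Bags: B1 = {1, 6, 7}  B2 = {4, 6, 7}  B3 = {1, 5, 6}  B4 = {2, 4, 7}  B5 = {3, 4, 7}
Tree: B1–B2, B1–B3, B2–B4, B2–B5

Yes; width 2.

Every vertex of G appears in some bag (union = {1, 2, 3, 4, 5, 6, 7}); every edge is covered by a bag; and for each vertex v the set of bags containing v is connected in the bag tree. The decomposition is therefore valid. The largest bag has 3 vertices, so the width is 2.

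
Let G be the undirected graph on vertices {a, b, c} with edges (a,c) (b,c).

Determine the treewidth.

A width-1 tree decomposition is:
Bags: B1 = {a, c}  B2 = {b, c}
Tree: B1–B2
The largest bag has 2 vertices, giving width 1; this decomposition certifies tw(G) ≤ 1. G has an edge, so its treewidth is at least 1. The upper and lower bounds meet at 1, so that is the treewidth.

1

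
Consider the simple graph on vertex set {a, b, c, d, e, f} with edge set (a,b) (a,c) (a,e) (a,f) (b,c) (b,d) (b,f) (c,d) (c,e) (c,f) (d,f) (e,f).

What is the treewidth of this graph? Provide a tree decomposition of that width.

Treewidth 3.
One optimal decomposition is:
Bags: B1 = {a, b, c, f}  B2 = {a, c, e, f}  B3 = {b, c, d, f}
Tree: B1–B2, B1–B3

The largest bag has 4 vertices, giving width 3; this decomposition certifies tw(G) ≤ 3. Conversely, {b, c, d, f} is a clique of size 4, and the vertices of any clique must share a bag in every tree decomposition; so some bag has ≥ 4 vertices and tw(G) ≥ 3. Therefore the treewidth is 3.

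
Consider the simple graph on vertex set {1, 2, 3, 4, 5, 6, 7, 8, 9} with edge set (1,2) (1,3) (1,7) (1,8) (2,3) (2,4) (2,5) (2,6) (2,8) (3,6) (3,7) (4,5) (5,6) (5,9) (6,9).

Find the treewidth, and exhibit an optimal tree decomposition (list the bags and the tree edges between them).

The largest bag has 3 vertices, giving width 2; this decomposition certifies tw(G) ≤ 2. On the other hand G contains the 3-clique {5, 6, 9}. A clique must lie in a single bag of any decomposition, so no decomposition can have width below 2. Combining the bounds, tw(G) = 2.

Treewidth 2.
One such decomposition:
Bags: B1 = {1, 2, 3}  B2 = {1, 2, 8}  B3 = {2, 3, 6}  B4 = {2, 5, 6}  B5 = {2, 4, 5}  B6 = {1, 3, 7}  B7 = {5, 6, 9}
Tree: B1–B2, B1–B3, B3–B4, B4–B5, B1–B6, B4–B7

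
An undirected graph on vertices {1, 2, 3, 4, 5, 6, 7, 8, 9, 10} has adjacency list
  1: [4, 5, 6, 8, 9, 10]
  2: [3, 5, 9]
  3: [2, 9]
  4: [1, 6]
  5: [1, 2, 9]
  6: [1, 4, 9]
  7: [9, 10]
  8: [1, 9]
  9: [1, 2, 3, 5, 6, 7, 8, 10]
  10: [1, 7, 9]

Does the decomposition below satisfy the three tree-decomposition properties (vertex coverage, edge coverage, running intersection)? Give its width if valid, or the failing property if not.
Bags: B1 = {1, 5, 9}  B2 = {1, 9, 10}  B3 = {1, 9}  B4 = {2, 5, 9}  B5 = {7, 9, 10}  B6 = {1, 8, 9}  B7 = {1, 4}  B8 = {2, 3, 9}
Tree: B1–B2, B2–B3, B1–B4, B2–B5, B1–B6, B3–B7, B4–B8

No — vertex 6 appears in no bag.

A tree decomposition must satisfy three properties: every vertex lies in some bag; for every edge, both endpoints lie together in some bag; and for every vertex, the bags containing it form a connected subtree. Here vertex 6 appears in no bag, so the decomposition is invalid.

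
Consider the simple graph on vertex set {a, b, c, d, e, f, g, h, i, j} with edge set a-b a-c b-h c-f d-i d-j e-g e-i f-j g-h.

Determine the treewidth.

2

A width-2 tree decomposition is:
Bags: B1 = {d, i, j}  B2 = {e, i, j}  B3 = {e, g, j}  B4 = {g, h, j}  B5 = {b, h, j}  B6 = {a, b, j}  B7 = {a, c, j}  B8 = {c, f, j}
Tree: B1–B2, B2–B3, B3–B4, B4–B5, B5–B6, B6–B7, B7–B8
Every bag has size at most 3, so the width is 3 − 1 = 2 and tw(G) ≤ 2. The edges j–d–i–e–g–h–b–a–c–f–j form a cycle, so G is not a tree and its treewidth is at least 2. The upper and lower bounds meet at 2, so that is the treewidth.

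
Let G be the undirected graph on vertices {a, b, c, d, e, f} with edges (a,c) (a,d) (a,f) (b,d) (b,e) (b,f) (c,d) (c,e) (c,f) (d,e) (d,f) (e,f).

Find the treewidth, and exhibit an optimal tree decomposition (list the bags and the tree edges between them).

Treewidth 3.
Bags: B1 = {c, d, e, f}  B2 = {b, d, e, f}  B3 = {a, c, d, f}
Tree: B1–B2, B1–B3

Each bag holds 4 vertices, so the decomposition has width 3, which upper-bounds the treewidth. Conversely, {c, d, e, f} is a clique of size 4, and the vertices of any clique must share a bag in every tree decomposition; so some bag has ≥ 4 vertices and tw(G) ≥ 3. Combining the bounds, tw(G) = 3.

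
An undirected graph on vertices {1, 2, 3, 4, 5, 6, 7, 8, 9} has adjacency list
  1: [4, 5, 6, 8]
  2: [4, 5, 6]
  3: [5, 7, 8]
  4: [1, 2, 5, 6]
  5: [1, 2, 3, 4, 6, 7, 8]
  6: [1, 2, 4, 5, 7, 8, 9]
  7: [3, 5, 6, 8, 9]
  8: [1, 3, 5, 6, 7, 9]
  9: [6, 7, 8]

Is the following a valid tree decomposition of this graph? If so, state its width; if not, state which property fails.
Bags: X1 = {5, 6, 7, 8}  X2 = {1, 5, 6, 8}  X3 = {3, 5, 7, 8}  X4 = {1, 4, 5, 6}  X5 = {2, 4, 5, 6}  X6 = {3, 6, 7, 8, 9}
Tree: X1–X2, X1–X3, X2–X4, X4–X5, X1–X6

A tree decomposition must satisfy three properties: every vertex lies in some bag; for every edge, both endpoints lie together in some bag; and for every vertex, the bags containing it form a connected subtree. Here bags containing vertex 3 are not connected in the tree, so the decomposition is invalid.

No — bags containing vertex 3 are not connected in the tree.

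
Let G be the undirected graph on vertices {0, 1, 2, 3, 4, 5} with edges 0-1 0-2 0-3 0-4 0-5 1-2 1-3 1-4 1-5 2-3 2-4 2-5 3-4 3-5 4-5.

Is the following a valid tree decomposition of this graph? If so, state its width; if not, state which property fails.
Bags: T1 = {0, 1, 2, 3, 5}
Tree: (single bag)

No — vertex 4 appears in no bag.

A tree decomposition must satisfy three properties: every vertex lies in some bag; for every edge, both endpoints lie together in some bag; and for every vertex, the bags containing it form a connected subtree. Here vertex 4 appears in no bag, so the decomposition is invalid.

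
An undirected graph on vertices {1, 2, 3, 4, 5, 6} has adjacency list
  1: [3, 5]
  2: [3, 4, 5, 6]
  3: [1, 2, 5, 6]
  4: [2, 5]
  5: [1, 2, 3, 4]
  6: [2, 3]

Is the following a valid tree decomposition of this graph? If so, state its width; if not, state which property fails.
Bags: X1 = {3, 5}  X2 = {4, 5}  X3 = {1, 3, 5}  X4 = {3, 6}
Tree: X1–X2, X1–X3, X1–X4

A tree decomposition must satisfy three properties: every vertex lies in some bag; for every edge, both endpoints lie together in some bag; and for every vertex, the bags containing it form a connected subtree. Here vertex 2 appears in no bag, so the decomposition is invalid.

No — vertex 2 appears in no bag.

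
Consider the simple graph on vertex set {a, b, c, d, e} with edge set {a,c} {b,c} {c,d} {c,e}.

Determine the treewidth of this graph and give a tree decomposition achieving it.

Treewidth 1.
One optimal decomposition is:
Bags: B1 = {c, d}  B2 = {a, c}  B3 = {c, e}  B4 = {b, c}
Tree: B1–B2, B2–B3, B2–B4

Every bag has size at most 2, so the width is 2 − 1 = 1 and tw(G) ≤ 1. G has an edge, so its treewidth is at least 1. Hence tw(G) = 1 exactly.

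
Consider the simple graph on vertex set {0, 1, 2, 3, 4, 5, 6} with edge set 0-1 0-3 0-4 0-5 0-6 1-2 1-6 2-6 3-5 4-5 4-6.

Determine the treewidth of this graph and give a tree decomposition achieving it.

Each bag holds 3 vertices, so the decomposition has width 2, which upper-bounds the treewidth. Conversely, {0, 1, 6} is a clique of size 3, and the vertices of any clique must share a bag in every tree decomposition; so some bag has ≥ 3 vertices and tw(G) ≥ 2. The upper and lower bounds meet at 2, so that is the treewidth.

Treewidth 2.
Bags: B1 = {0, 4, 5}  B2 = {0, 4, 6}  B3 = {0, 1, 6}  B4 = {1, 2, 6}  B5 = {0, 3, 5}
Tree: B1–B2, B2–B3, B3–B4, B1–B5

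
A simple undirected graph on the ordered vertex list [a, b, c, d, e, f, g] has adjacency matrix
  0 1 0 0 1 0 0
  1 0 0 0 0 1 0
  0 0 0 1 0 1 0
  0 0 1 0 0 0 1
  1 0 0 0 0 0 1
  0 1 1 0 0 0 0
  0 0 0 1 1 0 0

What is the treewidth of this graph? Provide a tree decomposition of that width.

Treewidth 2.
One optimal decomposition is:
Bags: B1 = {a, b, e}  B2 = {b, e, f}  B3 = {c, e, f}  B4 = {c, d, e}  B5 = {d, e, g}
Tree: B1–B2, B2–B3, B3–B4, B4–B5

Each bag holds 3 vertices, so the decomposition has width 2, which upper-bounds the treewidth. Since e–a–b–f–c–d–g–e is a cycle in G, G is not acyclic. Forests are exactly the graphs of treewidth ≤ 1, so tw(G) ≥ 2. The upper and lower bounds meet at 2, so that is the treewidth.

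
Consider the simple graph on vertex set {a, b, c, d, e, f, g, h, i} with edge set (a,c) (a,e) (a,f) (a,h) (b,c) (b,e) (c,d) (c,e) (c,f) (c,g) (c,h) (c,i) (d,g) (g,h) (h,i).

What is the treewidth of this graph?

2

A width-2 tree decomposition is:
Bags: B1 = {a, c, h}  B2 = {c, g, h}  B3 = {c, d, g}  B4 = {c, h, i}  B5 = {a, c, e}  B6 = {b, c, e}  B7 = {a, c, f}
Tree: B1–B2, B2–B3, B1–B4, B1–B5, B5–B6, B5–B7
Each bag holds 3 vertices, so the decomposition has width 2, which upper-bounds the treewidth. On the other hand G contains the 3-clique {c, d, g}. A clique must lie in a single bag of any decomposition, so no decomposition can have width below 2. Combining the bounds, tw(G) = 2.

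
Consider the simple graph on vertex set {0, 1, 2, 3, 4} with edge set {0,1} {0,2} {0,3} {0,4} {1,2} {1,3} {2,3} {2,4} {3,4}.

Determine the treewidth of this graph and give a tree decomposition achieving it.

Every bag has size at most 4, so the width is 4 − 1 = 3 and tw(G) ≤ 3. For the lower bound, the 4 vertices {0, 1, 2, 3} are pairwise adjacent, and any tree decomposition puts a clique entirely inside one bag — forcing width ≥ 3. The upper and lower bounds meet at 3, so that is the treewidth.

Treewidth 3.
One such decomposition:
Bags: B1 = {0, 2, 3, 4}  B2 = {0, 1, 2, 3}
Tree: B1–B2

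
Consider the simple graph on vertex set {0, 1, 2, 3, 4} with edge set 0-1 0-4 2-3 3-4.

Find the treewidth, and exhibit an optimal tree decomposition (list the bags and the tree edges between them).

Each bag holds 2 vertices, so the decomposition has width 1, which upper-bounds the treewidth. Since G has at least one edge (e.g. 1–0), it is not an edgeless graph, so tw(G) ≥ 1. Combining the bounds, tw(G) = 1.

Treewidth 1.
Bags: B1 = {0, 1}  B2 = {0, 4}  B3 = {3, 4}  B4 = {2, 3}
Tree: B1–B2, B2–B3, B3–B4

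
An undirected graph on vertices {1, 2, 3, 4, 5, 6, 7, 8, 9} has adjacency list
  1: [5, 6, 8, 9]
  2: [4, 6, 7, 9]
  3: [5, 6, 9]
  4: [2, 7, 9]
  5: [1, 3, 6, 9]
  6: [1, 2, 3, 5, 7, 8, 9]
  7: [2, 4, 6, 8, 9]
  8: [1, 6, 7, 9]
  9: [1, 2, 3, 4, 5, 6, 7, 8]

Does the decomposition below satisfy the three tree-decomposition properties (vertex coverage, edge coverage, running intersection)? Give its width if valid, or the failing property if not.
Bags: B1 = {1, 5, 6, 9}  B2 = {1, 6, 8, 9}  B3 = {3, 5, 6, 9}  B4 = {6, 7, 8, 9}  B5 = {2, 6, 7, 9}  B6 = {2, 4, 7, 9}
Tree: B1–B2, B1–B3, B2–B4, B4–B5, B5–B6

Yes; width 3.

Checking the three conditions: (i) the bags cover all of {1, 2, 3, 4, 5, 6, 7, 8, 9}; (ii) for each edge, some bag contains both endpoints; (iii) the bags containing any fixed vertex form a subtree. All hold, so the decomposition is valid with width 4 − 1 = 3.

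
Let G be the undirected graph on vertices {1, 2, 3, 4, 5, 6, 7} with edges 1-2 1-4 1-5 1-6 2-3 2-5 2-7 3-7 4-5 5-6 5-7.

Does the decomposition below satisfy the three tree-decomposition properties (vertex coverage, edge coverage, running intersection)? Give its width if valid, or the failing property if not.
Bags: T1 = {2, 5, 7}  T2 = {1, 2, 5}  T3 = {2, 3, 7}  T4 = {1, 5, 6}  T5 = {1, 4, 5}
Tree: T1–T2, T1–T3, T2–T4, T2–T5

Yes; width 2.

Checking the three conditions: (i) the bags cover all of {1, 2, 3, 4, 5, 6, 7}; (ii) for each edge, some bag contains both endpoints; (iii) the bags containing any fixed vertex form a subtree. All hold, so the decomposition is valid with width 3 − 1 = 2.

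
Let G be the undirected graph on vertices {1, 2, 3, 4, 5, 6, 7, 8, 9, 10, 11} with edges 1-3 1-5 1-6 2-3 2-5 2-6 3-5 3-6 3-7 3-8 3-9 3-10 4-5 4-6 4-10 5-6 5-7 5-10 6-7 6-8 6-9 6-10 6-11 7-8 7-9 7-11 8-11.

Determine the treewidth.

3

A width-3 tree decomposition is:
Bags: B1 = {3, 6, 7, 8}  B2 = {3, 5, 6, 7}  B3 = {1, 3, 5, 6}  B4 = {2, 3, 5, 6}  B5 = {3, 6, 7, 9}  B6 = {3, 5, 6, 10}  B7 = {4, 5, 6, 10}  B8 = {6, 7, 8, 11}
Tree: B1–B2, B2–B3, B3–B4, B2–B5, B3–B6, B6–B7, B1–B8
The largest bag has 4 vertices, giving width 3; this decomposition certifies tw(G) ≤ 3. On the other hand G contains the 4-clique {6, 7, 8, 11}. A clique must lie in a single bag of any decomposition, so no decomposition can have width below 3. Hence tw(G) = 3 exactly.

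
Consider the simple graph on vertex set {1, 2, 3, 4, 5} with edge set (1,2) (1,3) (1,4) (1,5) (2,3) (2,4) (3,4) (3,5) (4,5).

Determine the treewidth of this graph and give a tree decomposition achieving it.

Each bag holds 4 vertices, so the decomposition has width 3, which upper-bounds the treewidth. On the other hand G contains the 4-clique {1, 2, 3, 4}. A clique must lie in a single bag of any decomposition, so no decomposition can have width below 3. Therefore the treewidth is 3.

Treewidth 3.
Bags: B1 = {1, 2, 3, 4}  B2 = {1, 3, 4, 5}
Tree: B1–B2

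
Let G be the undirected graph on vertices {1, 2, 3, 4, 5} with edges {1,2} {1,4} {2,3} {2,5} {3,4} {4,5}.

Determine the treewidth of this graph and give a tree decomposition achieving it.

Each bag holds 3 vertices, so the decomposition has width 2, which upper-bounds the treewidth. Since 2–5–4–3–2 is a cycle in G, G is not acyclic. Forests are exactly the graphs of treewidth ≤ 1, so tw(G) ≥ 2. The upper and lower bounds meet at 2, so that is the treewidth.

Treewidth 2.
One such decomposition:
Bags: B1 = {2, 4, 5}  B2 = {2, 3, 4}  B3 = {1, 2, 4}
Tree: B1–B2, B2–B3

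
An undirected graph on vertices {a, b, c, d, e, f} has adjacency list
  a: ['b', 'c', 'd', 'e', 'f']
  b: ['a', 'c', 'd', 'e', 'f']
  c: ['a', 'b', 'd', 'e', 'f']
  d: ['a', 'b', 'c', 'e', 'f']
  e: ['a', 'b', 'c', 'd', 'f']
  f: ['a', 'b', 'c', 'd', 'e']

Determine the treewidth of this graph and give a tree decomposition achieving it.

Treewidth 5.
One such decomposition:
Bags: B1 = {a, b, c, d, e, f}
Tree: (single bag)

With just one bag of size 6, the width is 6 − 1 = 5, so tw(G) ≤ 5. Conversely, {a, b, c, d, e, f} is a clique of size 6, and the vertices of any clique must share a bag in every tree decomposition; so some bag has ≥ 6 vertices and tw(G) ≥ 5. The upper and lower bounds meet at 5, so that is the treewidth.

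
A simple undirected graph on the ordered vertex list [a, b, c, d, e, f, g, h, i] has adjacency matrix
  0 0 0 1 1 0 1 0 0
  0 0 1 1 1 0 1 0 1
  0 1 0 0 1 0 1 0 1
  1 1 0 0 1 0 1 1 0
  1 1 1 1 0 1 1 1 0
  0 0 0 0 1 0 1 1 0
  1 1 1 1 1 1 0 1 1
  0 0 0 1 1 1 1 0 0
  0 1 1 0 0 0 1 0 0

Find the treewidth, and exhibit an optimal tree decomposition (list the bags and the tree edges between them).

Each bag holds 4 vertices, so the decomposition has width 3, which upper-bounds the treewidth. For the lower bound, the 4 vertices {d, e, g, h} are pairwise adjacent, and any tree decomposition puts a clique entirely inside one bag — forcing width ≥ 3. Combining the bounds, tw(G) = 3.

Treewidth 3.
One optimal decomposition is:
Bags: B1 = {e, f, g, h}  B2 = {d, e, g, h}  B3 = {a, d, e, g}  B4 = {b, d, e, g}  B5 = {b, c, e, g}  B6 = {b, c, g, i}
Tree: B1–B2, B2–B3, B2–B4, B4–B5, B5–B6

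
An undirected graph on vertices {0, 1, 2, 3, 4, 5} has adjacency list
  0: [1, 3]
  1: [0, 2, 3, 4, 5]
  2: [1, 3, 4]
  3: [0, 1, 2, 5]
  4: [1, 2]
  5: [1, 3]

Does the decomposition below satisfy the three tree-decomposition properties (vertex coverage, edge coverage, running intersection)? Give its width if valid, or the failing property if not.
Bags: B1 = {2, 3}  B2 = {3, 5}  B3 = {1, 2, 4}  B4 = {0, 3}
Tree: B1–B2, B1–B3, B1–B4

No — edge (1,3) lies in no bag.

A tree decomposition must satisfy three properties: every vertex lies in some bag; for every edge, both endpoints lie together in some bag; and for every vertex, the bags containing it form a connected subtree. Here edge (1,3) lies in no bag, so the decomposition is invalid.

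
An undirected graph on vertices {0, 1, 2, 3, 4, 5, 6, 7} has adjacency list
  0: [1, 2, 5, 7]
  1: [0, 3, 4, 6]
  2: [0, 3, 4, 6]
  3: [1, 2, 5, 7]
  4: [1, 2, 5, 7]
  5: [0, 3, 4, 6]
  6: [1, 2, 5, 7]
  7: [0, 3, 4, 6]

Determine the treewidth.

A width-4 tree decomposition is:
Bags: B1 = {0, 1, 2, 5, 7}  B2 = {1, 2, 4, 5, 7}  B3 = {1, 2, 3, 5, 7}  B4 = {1, 2, 5, 6, 7}
Tree: B1–B2, B2–B3, B3–B4
Each bag holds 5 vertices, so the decomposition has width 4, which upper-bounds the treewidth. For the lower bound: the 5 vertex sets {0,1}, {4,7}, {2,3}, {5}, {6} are disjoint, each induces a connected subgraph, and every pair is joined by at least one edge of G. Contracting each set to a single vertex therefore yields K_{5} as a minor, and since treewidth is minor-monotone, tw(G) ≥ tw(K_{5}) = 4. Hence tw(G) = 4 exactly.

4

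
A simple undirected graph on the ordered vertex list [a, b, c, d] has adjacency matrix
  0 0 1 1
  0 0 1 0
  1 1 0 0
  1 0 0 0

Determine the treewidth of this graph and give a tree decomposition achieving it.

Every bag has size at most 2, so the width is 2 − 1 = 1 and tw(G) ≤ 1. Any graph with an edge has treewidth ≥ 1, and G has the edge d–a. Therefore the treewidth is 1.

Treewidth 1.
One optimal decomposition is:
Bags: B1 = {a, d}  B2 = {a, c}  B3 = {b, c}
Tree: B1–B2, B2–B3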